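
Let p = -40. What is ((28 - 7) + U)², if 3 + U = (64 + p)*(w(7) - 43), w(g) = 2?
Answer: 933156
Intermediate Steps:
U = -987 (U = -3 + (64 - 40)*(2 - 43) = -3 + 24*(-41) = -3 - 984 = -987)
((28 - 7) + U)² = ((28 - 7) - 987)² = (21 - 987)² = (-966)² = 933156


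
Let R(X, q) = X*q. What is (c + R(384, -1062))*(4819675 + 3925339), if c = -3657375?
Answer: -35550082247562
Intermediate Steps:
(c + R(384, -1062))*(4819675 + 3925339) = (-3657375 + 384*(-1062))*(4819675 + 3925339) = (-3657375 - 407808)*8745014 = -4065183*8745014 = -35550082247562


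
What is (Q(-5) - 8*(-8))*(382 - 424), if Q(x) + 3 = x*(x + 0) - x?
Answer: -3822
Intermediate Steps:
Q(x) = -3 + x**2 - x (Q(x) = -3 + (x*(x + 0) - x) = -3 + (x*x - x) = -3 + (x**2 - x) = -3 + x**2 - x)
(Q(-5) - 8*(-8))*(382 - 424) = ((-3 + (-5)**2 - 1*(-5)) - 8*(-8))*(382 - 424) = ((-3 + 25 + 5) + 64)*(-42) = (27 + 64)*(-42) = 91*(-42) = -3822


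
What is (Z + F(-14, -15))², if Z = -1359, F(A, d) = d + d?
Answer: 1929321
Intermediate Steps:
F(A, d) = 2*d
(Z + F(-14, -15))² = (-1359 + 2*(-15))² = (-1359 - 30)² = (-1389)² = 1929321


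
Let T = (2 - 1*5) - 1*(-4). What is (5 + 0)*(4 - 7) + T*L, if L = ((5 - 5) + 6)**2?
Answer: 21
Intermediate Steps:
L = 36 (L = (0 + 6)**2 = 6**2 = 36)
T = 1 (T = (2 - 5) + 4 = -3 + 4 = 1)
(5 + 0)*(4 - 7) + T*L = (5 + 0)*(4 - 7) + 1*36 = 5*(-3) + 36 = -15 + 36 = 21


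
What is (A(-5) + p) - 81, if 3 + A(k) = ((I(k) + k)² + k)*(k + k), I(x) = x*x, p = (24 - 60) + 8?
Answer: -4062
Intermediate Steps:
p = -28 (p = -36 + 8 = -28)
I(x) = x²
A(k) = -3 + 2*k*(k + (k + k²)²) (A(k) = -3 + ((k² + k)² + k)*(k + k) = -3 + ((k + k²)² + k)*(2*k) = -3 + (k + (k + k²)²)*(2*k) = -3 + 2*k*(k + (k + k²)²))
(A(-5) + p) - 81 = ((-3 + 2*(-5)² + 2*(-5)³*(1 - 5)²) - 28) - 81 = ((-3 + 2*25 + 2*(-125)*(-4)²) - 28) - 81 = ((-3 + 50 + 2*(-125)*16) - 28) - 81 = ((-3 + 50 - 4000) - 28) - 81 = (-3953 - 28) - 81 = -3981 - 81 = -4062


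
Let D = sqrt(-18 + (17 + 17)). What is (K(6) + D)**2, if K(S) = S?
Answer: 100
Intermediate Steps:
D = 4 (D = sqrt(-18 + 34) = sqrt(16) = 4)
(K(6) + D)**2 = (6 + 4)**2 = 10**2 = 100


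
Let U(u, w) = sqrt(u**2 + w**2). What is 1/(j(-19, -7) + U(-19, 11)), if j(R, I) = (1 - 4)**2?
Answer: -9/401 + sqrt(482)/401 ≈ 0.032305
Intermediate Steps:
j(R, I) = 9 (j(R, I) = (-3)**2 = 9)
1/(j(-19, -7) + U(-19, 11)) = 1/(9 + sqrt((-19)**2 + 11**2)) = 1/(9 + sqrt(361 + 121)) = 1/(9 + sqrt(482))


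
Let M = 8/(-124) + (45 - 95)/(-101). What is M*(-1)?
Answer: -1348/3131 ≈ -0.43053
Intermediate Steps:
M = 1348/3131 (M = 8*(-1/124) - 50*(-1/101) = -2/31 + 50/101 = 1348/3131 ≈ 0.43053)
M*(-1) = (1348/3131)*(-1) = -1348/3131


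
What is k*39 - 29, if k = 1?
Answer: 10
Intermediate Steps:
k*39 - 29 = 1*39 - 29 = 39 - 29 = 10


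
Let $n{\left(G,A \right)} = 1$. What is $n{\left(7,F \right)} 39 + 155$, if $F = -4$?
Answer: $194$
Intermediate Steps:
$n{\left(7,F \right)} 39 + 155 = 1 \cdot 39 + 155 = 39 + 155 = 194$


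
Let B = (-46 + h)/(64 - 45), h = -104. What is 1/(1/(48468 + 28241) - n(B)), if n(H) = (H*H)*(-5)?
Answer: 27691949/8629762861 ≈ 0.0032089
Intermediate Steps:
B = -150/19 (B = (-46 - 104)/(64 - 45) = -150/19 ≈ -7.8947)
n(H) = -5*H² (n(H) = H²*(-5) = -5*H²)
1/(1/(48468 + 28241) - n(B)) = 1/(1/(48468 + 28241) - (-5)*(-150/19)²) = 1/(1/76709 - (-5)*22500/361) = 1/(1/76709 - 1*(-112500/361)) = 1/(1/76709 + 112500/361) = 1/(8629762861/27691949) = 27691949/8629762861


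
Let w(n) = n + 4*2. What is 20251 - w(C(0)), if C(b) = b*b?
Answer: 20243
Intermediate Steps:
C(b) = b²
w(n) = 8 + n (w(n) = n + 8 = 8 + n)
20251 - w(C(0)) = 20251 - (8 + 0²) = 20251 - (8 + 0) = 20251 - 1*8 = 20251 - 8 = 20243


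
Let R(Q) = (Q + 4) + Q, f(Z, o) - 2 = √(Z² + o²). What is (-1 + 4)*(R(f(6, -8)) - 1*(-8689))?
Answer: 26151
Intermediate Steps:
f(Z, o) = 2 + √(Z² + o²)
R(Q) = 4 + 2*Q (R(Q) = (4 + Q) + Q = 4 + 2*Q)
(-1 + 4)*(R(f(6, -8)) - 1*(-8689)) = (-1 + 4)*((4 + 2*(2 + √(6² + (-8)²))) - 1*(-8689)) = 3*((4 + 2*(2 + √(36 + 64))) + 8689) = 3*((4 + 2*(2 + √100)) + 8689) = 3*((4 + 2*(2 + 10)) + 8689) = 3*((4 + 2*12) + 8689) = 3*((4 + 24) + 8689) = 3*(28 + 8689) = 3*8717 = 26151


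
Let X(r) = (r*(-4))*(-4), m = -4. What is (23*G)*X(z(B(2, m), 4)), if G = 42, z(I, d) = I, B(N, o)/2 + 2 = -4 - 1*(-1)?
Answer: -154560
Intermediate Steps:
B(N, o) = -10 (B(N, o) = -4 + 2*(-4 - 1*(-1)) = -4 + 2*(-4 + 1) = -4 + 2*(-3) = -4 - 6 = -10)
X(r) = 16*r (X(r) = -4*r*(-4) = 16*r)
(23*G)*X(z(B(2, m), 4)) = (23*42)*(16*(-10)) = 966*(-160) = -154560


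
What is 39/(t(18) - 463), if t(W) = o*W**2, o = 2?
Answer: 39/185 ≈ 0.21081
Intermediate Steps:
t(W) = 2*W**2
39/(t(18) - 463) = 39/(2*18**2 - 463) = 39/(2*324 - 463) = 39/(648 - 463) = 39/185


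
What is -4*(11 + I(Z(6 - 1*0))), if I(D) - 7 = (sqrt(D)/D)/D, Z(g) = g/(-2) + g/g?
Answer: -72 - I*sqrt(2) ≈ -72.0 - 1.4142*I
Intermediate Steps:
Z(g) = 1 - g/2 (Z(g) = g*(-1/2) + 1 = -g/2 + 1 = 1 - g/2)
I(D) = 7 + D**(-3/2) (I(D) = 7 + (sqrt(D)/D)/D = 7 + 1/(sqrt(D)*D) = 7 + D**(-3/2))
-4*(11 + I(Z(6 - 1*0))) = -4*(11 + (7 + (1 - (6 - 1*0)/2)**(-3/2))) = -4*(11 + (7 + (1 - (6 + 0)/2)**(-3/2))) = -4*(11 + (7 + (1 - 1/2*6)**(-3/2))) = -4*(11 + (7 + (1 - 3)**(-3/2))) = -4*(11 + (7 + (-2)**(-3/2))) = -4*(11 + (7 + I*sqrt(2)/4)) = -4*(18 + I*sqrt(2)/4) = -72 - I*sqrt(2)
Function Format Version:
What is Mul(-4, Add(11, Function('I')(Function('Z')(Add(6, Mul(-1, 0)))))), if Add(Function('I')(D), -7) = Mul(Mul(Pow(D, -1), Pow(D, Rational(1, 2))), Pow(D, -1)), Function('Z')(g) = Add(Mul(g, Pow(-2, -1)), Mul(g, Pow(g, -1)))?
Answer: Add(-72, Mul(-1, I, Pow(2, Rational(1, 2)))) ≈ Add(-72.000, Mul(-1.4142, I))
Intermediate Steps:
Function('Z')(g) = Add(1, Mul(Rational(-1, 2), g)) (Function('Z')(g) = Add(Mul(g, Rational(-1, 2)), 1) = Add(Mul(Rational(-1, 2), g), 1) = Add(1, Mul(Rational(-1, 2), g)))
Function('I')(D) = Add(7, Pow(D, Rational(-3, 2))) (Function('I')(D) = Add(7, Mul(Mul(Pow(D, -1), Pow(D, Rational(1, 2))), Pow(D, -1))) = Add(7, Mul(Pow(D, Rational(-1, 2)), Pow(D, -1))) = Add(7, Pow(D, Rational(-3, 2))))
Mul(-4, Add(11, Function('I')(Function('Z')(Add(6, Mul(-1, 0)))))) = Mul(-4, Add(11, Add(7, Pow(Add(1, Mul(Rational(-1, 2), Add(6, Mul(-1, 0)))), Rational(-3, 2))))) = Mul(-4, Add(11, Add(7, Pow(Add(1, Mul(Rational(-1, 2), Add(6, 0))), Rational(-3, 2))))) = Mul(-4, Add(11, Add(7, Pow(Add(1, Mul(Rational(-1, 2), 6)), Rational(-3, 2))))) = Mul(-4, Add(11, Add(7, Pow(Add(1, -3), Rational(-3, 2))))) = Mul(-4, Add(11, Add(7, Pow(-2, Rational(-3, 2))))) = Mul(-4, Add(11, Add(7, Mul(Rational(1, 4), I, Pow(2, Rational(1, 2)))))) = Mul(-4, Add(18, Mul(Rational(1, 4), I, Pow(2, Rational(1, 2))))) = Add(-72, Mul(-1, I, Pow(2, Rational(1, 2))))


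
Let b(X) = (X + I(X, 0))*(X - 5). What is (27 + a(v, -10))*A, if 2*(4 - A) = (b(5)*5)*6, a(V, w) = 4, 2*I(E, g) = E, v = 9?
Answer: 124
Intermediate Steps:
I(E, g) = E/2
b(X) = 3*X*(-5 + X)/2 (b(X) = (X + X/2)*(X - 5) = (3*X/2)*(-5 + X) = 3*X*(-5 + X)/2)
A = 4 (A = 4 - ((3/2)*5*(-5 + 5))*5*6/2 = 4 - ((3/2)*5*0)*5*6/2 = 4 - 0*5*6/2 = 4 - 0*6 = 4 - ½*0 = 4 + 0 = 4)
(27 + a(v, -10))*A = (27 + 4)*4 = 31*4 = 124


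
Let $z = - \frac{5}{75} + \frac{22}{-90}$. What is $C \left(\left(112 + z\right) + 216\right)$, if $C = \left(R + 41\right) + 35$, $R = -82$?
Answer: $- \frac{29492}{15} \approx -1966.1$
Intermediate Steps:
$z = - \frac{14}{45}$ ($z = \left(-5\right) \frac{1}{75} + 22 \left(- \frac{1}{90}\right) = - \frac{1}{15} - \frac{11}{45} = - \frac{14}{45} \approx -0.31111$)
$C = -6$ ($C = \left(-82 + 41\right) + 35 = -41 + 35 = -6$)
$C \left(\left(112 + z\right) + 216\right) = - 6 \left(\left(112 - \frac{14}{45}\right) + 216\right) = - 6 \left(\frac{5026}{45} + 216\right) = \left(-6\right) \frac{14746}{45} = - \frac{29492}{15}$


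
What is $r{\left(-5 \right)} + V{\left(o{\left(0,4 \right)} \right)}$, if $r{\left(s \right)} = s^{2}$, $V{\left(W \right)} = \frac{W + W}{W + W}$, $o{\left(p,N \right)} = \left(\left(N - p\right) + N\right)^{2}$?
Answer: $26$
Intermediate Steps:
$o{\left(p,N \right)} = \left(- p + 2 N\right)^{2}$
$V{\left(W \right)} = 1$ ($V{\left(W \right)} = \frac{2 W}{2 W} = 2 W \frac{1}{2 W} = 1$)
$r{\left(-5 \right)} + V{\left(o{\left(0,4 \right)} \right)} = \left(-5\right)^{2} + 1 = 25 + 1 = 26$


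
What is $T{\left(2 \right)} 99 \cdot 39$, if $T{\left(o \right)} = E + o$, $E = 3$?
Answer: $19305$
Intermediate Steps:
$T{\left(o \right)} = 3 + o$
$T{\left(2 \right)} 99 \cdot 39 = \left(3 + 2\right) 99 \cdot 39 = 5 \cdot 99 \cdot 39 = 495 \cdot 39 = 19305$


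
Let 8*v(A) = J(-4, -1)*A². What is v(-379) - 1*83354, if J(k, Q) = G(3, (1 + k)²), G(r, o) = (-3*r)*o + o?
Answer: -1376123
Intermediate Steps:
G(r, o) = o - 3*o*r (G(r, o) = -3*o*r + o = o - 3*o*r)
J(k, Q) = -8*(1 + k)² (J(k, Q) = (1 + k)²*(1 - 3*3) = (1 + k)²*(1 - 9) = (1 + k)²*(-8) = -8*(1 + k)²)
v(A) = -9*A² (v(A) = ((-8*(1 - 4)²)*A²)/8 = ((-8*(-3)²)*A²)/8 = ((-8*9)*A²)/8 = (-72*A²)/8 = -9*A²)
v(-379) - 1*83354 = -9*(-379)² - 1*83354 = -9*143641 - 83354 = -1292769 - 83354 = -1376123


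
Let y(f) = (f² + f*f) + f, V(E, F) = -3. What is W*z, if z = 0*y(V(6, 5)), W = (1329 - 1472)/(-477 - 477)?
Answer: 0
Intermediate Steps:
y(f) = f + 2*f² (y(f) = (f² + f²) + f = 2*f² + f = f + 2*f²)
W = 143/954 (W = -143/(-954) = -143*(-1/954) = 143/954 ≈ 0.14990)
z = 0 (z = 0*(-3*(1 + 2*(-3))) = 0*(-3*(1 - 6)) = 0*(-3*(-5)) = 0*15 = 0)
W*z = (143/954)*0 = 0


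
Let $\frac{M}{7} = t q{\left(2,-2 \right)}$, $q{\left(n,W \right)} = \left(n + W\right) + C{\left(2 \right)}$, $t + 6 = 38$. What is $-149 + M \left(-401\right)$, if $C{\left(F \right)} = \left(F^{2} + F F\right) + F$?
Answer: $-898389$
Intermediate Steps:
$C{\left(F \right)} = F + 2 F^{2}$ ($C{\left(F \right)} = \left(F^{2} + F^{2}\right) + F = 2 F^{2} + F = F + 2 F^{2}$)
$t = 32$ ($t = -6 + 38 = 32$)
$q{\left(n,W \right)} = 10 + W + n$ ($q{\left(n,W \right)} = \left(n + W\right) + 2 \left(1 + 2 \cdot 2\right) = \left(W + n\right) + 2 \left(1 + 4\right) = \left(W + n\right) + 2 \cdot 5 = \left(W + n\right) + 10 = 10 + W + n$)
$M = 2240$ ($M = 7 \cdot 32 \left(10 - 2 + 2\right) = 7 \cdot 32 \cdot 10 = 7 \cdot 320 = 2240$)
$-149 + M \left(-401\right) = -149 + 2240 \left(-401\right) = -149 - 898240 = -898389$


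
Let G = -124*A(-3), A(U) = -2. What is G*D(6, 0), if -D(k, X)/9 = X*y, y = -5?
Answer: 0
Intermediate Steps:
D(k, X) = 45*X (D(k, X) = -9*X*(-5) = -(-45)*X = 45*X)
G = 248 (G = -124*(-2) = 248)
G*D(6, 0) = 248*(45*0) = 248*0 = 0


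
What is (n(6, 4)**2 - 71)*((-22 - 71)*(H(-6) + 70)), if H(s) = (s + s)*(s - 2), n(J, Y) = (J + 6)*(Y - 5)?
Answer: -1126974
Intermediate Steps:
n(J, Y) = (-5 + Y)*(6 + J) (n(J, Y) = (6 + J)*(-5 + Y) = (-5 + Y)*(6 + J))
H(s) = 2*s*(-2 + s) (H(s) = (2*s)*(-2 + s) = 2*s*(-2 + s))
(n(6, 4)**2 - 71)*((-22 - 71)*(H(-6) + 70)) = ((-30 - 5*6 + 6*4 + 6*4)**2 - 71)*((-22 - 71)*(2*(-6)*(-2 - 6) + 70)) = ((-30 - 30 + 24 + 24)**2 - 71)*(-93*(2*(-6)*(-8) + 70)) = ((-12)**2 - 71)*(-93*(96 + 70)) = (144 - 71)*(-93*166) = 73*(-15438) = -1126974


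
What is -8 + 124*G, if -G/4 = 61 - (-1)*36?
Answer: -48120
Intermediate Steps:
G = -388 (G = -4*(61 - (-1)*36) = -4*(61 - 1*(-36)) = -4*(61 + 36) = -4*97 = -388)
-8 + 124*G = -8 + 124*(-388) = -8 - 48112 = -48120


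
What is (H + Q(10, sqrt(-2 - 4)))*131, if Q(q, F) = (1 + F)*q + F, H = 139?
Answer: 19519 + 1441*I*sqrt(6) ≈ 19519.0 + 3529.7*I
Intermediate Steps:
Q(q, F) = F + q*(1 + F) (Q(q, F) = q*(1 + F) + F = F + q*(1 + F))
(H + Q(10, sqrt(-2 - 4)))*131 = (139 + (sqrt(-2 - 4) + 10 + sqrt(-2 - 4)*10))*131 = (139 + (sqrt(-6) + 10 + sqrt(-6)*10))*131 = (139 + (I*sqrt(6) + 10 + (I*sqrt(6))*10))*131 = (139 + (I*sqrt(6) + 10 + 10*I*sqrt(6)))*131 = (139 + (10 + 11*I*sqrt(6)))*131 = (149 + 11*I*sqrt(6))*131 = 19519 + 1441*I*sqrt(6)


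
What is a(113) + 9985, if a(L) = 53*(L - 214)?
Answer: 4632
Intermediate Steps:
a(L) = -11342 + 53*L (a(L) = 53*(-214 + L) = -11342 + 53*L)
a(113) + 9985 = (-11342 + 53*113) + 9985 = (-11342 + 5989) + 9985 = -5353 + 9985 = 4632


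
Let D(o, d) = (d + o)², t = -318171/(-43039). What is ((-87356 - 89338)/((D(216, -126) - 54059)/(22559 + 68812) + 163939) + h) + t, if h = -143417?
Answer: -46227777504451039603/322345419690995 ≈ -1.4341e+5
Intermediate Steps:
t = 318171/43039 (t = -318171*(-1/43039) = 318171/43039 ≈ 7.3926)
((-87356 - 89338)/((D(216, -126) - 54059)/(22559 + 68812) + 163939) + h) + t = ((-87356 - 89338)/(((-126 + 216)² - 54059)/(22559 + 68812) + 163939) - 143417) + 318171/43039 = (-176694/((90² - 54059)/91371 + 163939) - 143417) + 318171/43039 = (-176694/((8100 - 54059)*(1/91371) + 163939) - 143417) + 318171/43039 = (-176694/(-45959*1/91371 + 163939) - 143417) + 318171/43039 = (-176694/(-45959/91371 + 163939) - 143417) + 318171/43039 = (-176694/14979224410/91371 - 143417) + 318171/43039 = (-176694*91371/14979224410 - 143417) + 318171/43039 = (-8072353737/7489612205 - 143417) + 318171/43039 = -1074145785958222/7489612205 + 318171/43039 = -46227777504451039603/322345419690995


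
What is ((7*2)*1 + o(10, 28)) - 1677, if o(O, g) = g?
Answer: -1635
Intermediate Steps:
((7*2)*1 + o(10, 28)) - 1677 = ((7*2)*1 + 28) - 1677 = (14*1 + 28) - 1677 = (14 + 28) - 1677 = 42 - 1677 = -1635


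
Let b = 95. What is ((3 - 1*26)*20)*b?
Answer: -43700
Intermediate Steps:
((3 - 1*26)*20)*b = ((3 - 1*26)*20)*95 = ((3 - 26)*20)*95 = -23*20*95 = -460*95 = -43700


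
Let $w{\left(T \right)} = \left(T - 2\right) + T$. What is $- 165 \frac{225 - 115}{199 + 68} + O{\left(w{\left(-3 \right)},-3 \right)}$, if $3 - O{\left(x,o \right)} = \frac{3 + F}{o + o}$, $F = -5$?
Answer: $- \frac{17438}{267} \approx -65.311$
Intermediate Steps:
$w{\left(T \right)} = -2 + 2 T$ ($w{\left(T \right)} = \left(-2 + T\right) + T = -2 + 2 T$)
$O{\left(x,o \right)} = 3 + \frac{1}{o}$ ($O{\left(x,o \right)} = 3 - \frac{3 - 5}{o + o} = 3 - - \frac{2}{2 o} = 3 - - 2 \frac{1}{2 o} = 3 - - \frac{1}{o} = 3 + \frac{1}{o}$)
$- 165 \frac{225 - 115}{199 + 68} + O{\left(w{\left(-3 \right)},-3 \right)} = - 165 \frac{225 - 115}{199 + 68} + \left(3 + \frac{1}{-3}\right) = - 165 \cdot \frac{110}{267} + \left(3 - \frac{1}{3}\right) = - 165 \cdot 110 \cdot \frac{1}{267} + \frac{8}{3} = \left(-165\right) \frac{110}{267} + \frac{8}{3} = - \frac{6050}{89} + \frac{8}{3} = - \frac{17438}{267}$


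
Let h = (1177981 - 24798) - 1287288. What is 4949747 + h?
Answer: 4815642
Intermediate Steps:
h = -134105 (h = 1153183 - 1287288 = -134105)
4949747 + h = 4949747 - 134105 = 4815642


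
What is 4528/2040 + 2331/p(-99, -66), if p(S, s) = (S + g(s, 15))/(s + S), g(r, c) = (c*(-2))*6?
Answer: 10914971/7905 ≈ 1380.8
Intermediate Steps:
g(r, c) = -12*c (g(r, c) = -2*c*6 = -12*c)
p(S, s) = (-180 + S)/(S + s) (p(S, s) = (S - 12*15)/(s + S) = (S - 180)/(S + s) = (-180 + S)/(S + s))
4528/2040 + 2331/p(-99, -66) = 4528/2040 + 2331/(((-180 - 99)/(-99 - 66))) = 4528*(1/2040) + 2331/((-279/(-165))) = 566/255 + 2331/((-1/165*(-279))) = 566/255 + 2331/(93/55) = 566/255 + 2331*(55/93) = 566/255 + 42735/31 = 10914971/7905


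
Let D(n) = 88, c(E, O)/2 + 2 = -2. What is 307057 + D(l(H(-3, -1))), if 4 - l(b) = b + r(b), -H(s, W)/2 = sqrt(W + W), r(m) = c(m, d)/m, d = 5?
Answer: 307145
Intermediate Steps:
c(E, O) = -8 (c(E, O) = -4 + 2*(-2) = -4 - 4 = -8)
r(m) = -8/m
H(s, W) = -2*sqrt(2)*sqrt(W) (H(s, W) = -2*sqrt(W + W) = -2*sqrt(2)*sqrt(W))
l(b) = 4 - b + 8/b (l(b) = 4 - (b - 8/b) = 4 + (-b + 8/b) = 4 - b + 8/b)
307057 + D(l(H(-3, -1))) = 307057 + 88 = 307145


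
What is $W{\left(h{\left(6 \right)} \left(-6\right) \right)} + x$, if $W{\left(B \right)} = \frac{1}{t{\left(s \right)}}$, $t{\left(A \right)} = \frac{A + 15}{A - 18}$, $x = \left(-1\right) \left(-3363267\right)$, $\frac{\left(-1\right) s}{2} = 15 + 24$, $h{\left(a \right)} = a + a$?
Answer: $\frac{70628639}{21} \approx 3.3633 \cdot 10^{6}$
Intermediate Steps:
$h{\left(a \right)} = 2 a$
$s = -78$ ($s = - 2 \left(15 + 24\right) = \left(-2\right) 39 = -78$)
$x = 3363267$
$t{\left(A \right)} = \frac{15 + A}{-18 + A}$
$W{\left(B \right)} = \frac{32}{21}$ ($W{\left(B \right)} = \frac{1}{\frac{1}{-18 - 78} \left(15 - 78\right)} = \frac{1}{\frac{1}{-96} \left(-63\right)} = \frac{1}{\left(- \frac{1}{96}\right) \left(-63\right)} = \frac{1}{\frac{21}{32}} = \frac{32}{21}$)
$W{\left(h{\left(6 \right)} \left(-6\right) \right)} + x = \frac{32}{21} + 3363267 = \frac{70628639}{21}$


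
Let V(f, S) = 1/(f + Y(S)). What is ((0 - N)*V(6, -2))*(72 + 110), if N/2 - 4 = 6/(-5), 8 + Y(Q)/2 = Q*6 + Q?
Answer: 2548/95 ≈ 26.821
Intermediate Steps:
Y(Q) = -16 + 14*Q (Y(Q) = -16 + 2*(Q*6 + Q) = -16 + 2*(6*Q + Q) = -16 + 2*(7*Q) = -16 + 14*Q)
N = 28/5 (N = 8 + 2*(6/(-5)) = 8 + 2*(6*(-1/5)) = 8 + 2*(-6/5) = 8 - 12/5 = 28/5 ≈ 5.6000)
V(f, S) = 1/(-16 + f + 14*S) (V(f, S) = 1/(f + (-16 + 14*S)) = 1/(-16 + f + 14*S))
((0 - N)*V(6, -2))*(72 + 110) = ((0 - 1*28/5)/(-16 + 6 + 14*(-2)))*(72 + 110) = ((0 - 28/5)/(-16 + 6 - 28))*182 = -28/5/(-38)*182 = -28/5*(-1/38)*182 = (14/95)*182 = 2548/95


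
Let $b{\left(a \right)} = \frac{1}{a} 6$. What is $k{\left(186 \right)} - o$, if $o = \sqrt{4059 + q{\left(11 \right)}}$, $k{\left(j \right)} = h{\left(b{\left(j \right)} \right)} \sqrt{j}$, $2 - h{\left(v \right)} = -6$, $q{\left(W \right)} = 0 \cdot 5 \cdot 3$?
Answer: $- 3 \sqrt{451} + 8 \sqrt{186} \approx 45.395$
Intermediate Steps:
$b{\left(a \right)} = \frac{6}{a}$
$q{\left(W \right)} = 0$ ($q{\left(W \right)} = 0 \cdot 3 = 0$)
$h{\left(v \right)} = 8$ ($h{\left(v \right)} = 2 - -6 = 2 + 6 = 8$)
$k{\left(j \right)} = 8 \sqrt{j}$
$o = 3 \sqrt{451}$ ($o = \sqrt{4059 + 0} = \sqrt{4059} = 3 \sqrt{451} \approx 63.71$)
$k{\left(186 \right)} - o = 8 \sqrt{186} - 3 \sqrt{451} = - 3 \sqrt{451} + 8 \sqrt{186}$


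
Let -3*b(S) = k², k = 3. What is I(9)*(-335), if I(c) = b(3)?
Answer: 1005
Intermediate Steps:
b(S) = -3 (b(S) = -⅓*3² = -⅓*9 = -3)
I(c) = -3
I(9)*(-335) = -3*(-335) = 1005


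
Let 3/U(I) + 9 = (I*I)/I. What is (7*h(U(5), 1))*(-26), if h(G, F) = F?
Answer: -182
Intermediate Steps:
U(I) = 3/(-9 + I) (U(I) = 3/(-9 + (I*I)/I) = 3/(-9 + I²/I) = 3/(-9 + I))
(7*h(U(5), 1))*(-26) = (7*1)*(-26) = 7*(-26) = -182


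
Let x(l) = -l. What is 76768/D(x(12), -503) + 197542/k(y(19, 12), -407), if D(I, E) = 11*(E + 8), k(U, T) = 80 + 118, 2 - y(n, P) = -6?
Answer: 5355637/5445 ≈ 983.59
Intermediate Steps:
y(n, P) = 8 (y(n, P) = 2 - 1*(-6) = 2 + 6 = 8)
k(U, T) = 198
D(I, E) = 88 + 11*E (D(I, E) = 11*(8 + E) = 88 + 11*E)
76768/D(x(12), -503) + 197542/k(y(19, 12), -407) = 76768/(88 + 11*(-503)) + 197542/198 = 76768/(88 - 5533) + 197542*(1/198) = 76768/(-5445) + 98771/99 = 76768*(-1/5445) + 98771/99 = -76768/5445 + 98771/99 = 5355637/5445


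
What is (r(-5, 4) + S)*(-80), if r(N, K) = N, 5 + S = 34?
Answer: -1920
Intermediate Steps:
S = 29 (S = -5 + 34 = 29)
(r(-5, 4) + S)*(-80) = (-5 + 29)*(-80) = 24*(-80) = -1920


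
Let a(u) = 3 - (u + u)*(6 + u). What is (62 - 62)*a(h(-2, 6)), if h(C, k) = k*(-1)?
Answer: 0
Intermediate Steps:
h(C, k) = -k
a(u) = 3 - 2*u*(6 + u)
(62 - 62)*a(h(-2, 6)) = (62 - 62)*(3 - (-12)*6 - 2*(-1*6)²) = 0*(3 - 12*(-6) - 2*(-6)²) = 0*(3 + 72 - 2*36) = 0*(3 + 72 - 72) = 0*3 = 0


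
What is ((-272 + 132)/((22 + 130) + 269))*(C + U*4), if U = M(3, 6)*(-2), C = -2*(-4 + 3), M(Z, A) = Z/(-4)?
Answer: -1120/421 ≈ -2.6603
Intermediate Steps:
M(Z, A) = -Z/4 (M(Z, A) = Z*(-1/4) = -Z/4)
C = 2 (C = -2*(-1) = 2)
U = 3/2 (U = -1/4*3*(-2) = -3/4*(-2) = 3/2 ≈ 1.5000)
((-272 + 132)/((22 + 130) + 269))*(C + U*4) = ((-272 + 132)/((22 + 130) + 269))*(2 + (3/2)*4) = (-140/(152 + 269))*(2 + 6) = -140/421*8 = -1120/421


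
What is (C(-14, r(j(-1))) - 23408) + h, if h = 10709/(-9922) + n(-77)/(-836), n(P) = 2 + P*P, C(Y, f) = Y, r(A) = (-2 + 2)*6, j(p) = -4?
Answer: -8834019015/377036 ≈ -23430.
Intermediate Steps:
r(A) = 0 (r(A) = 0*6 = 0)
n(P) = 2 + P²
h = -3081823/377036 (h = 10709/(-9922) + (2 + (-77)²)/(-836) = 10709*(-1/9922) + (2 + 5929)*(-1/836) = -10709/9922 + 5931*(-1/836) = -10709/9922 - 5931/836 = -3081823/377036 ≈ -8.1738)
(C(-14, r(j(-1))) - 23408) + h = (-14 - 23408) - 3081823/377036 = -23422 - 3081823/377036 = -8834019015/377036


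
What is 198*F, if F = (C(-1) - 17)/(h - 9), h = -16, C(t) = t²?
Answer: 3168/25 ≈ 126.72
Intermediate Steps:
F = 16/25 (F = ((-1)² - 17)/(-16 - 9) = (1 - 17)/(-25) = -16*(-1/25) = 16/25 ≈ 0.64000)
198*F = 198*(16/25) = 3168/25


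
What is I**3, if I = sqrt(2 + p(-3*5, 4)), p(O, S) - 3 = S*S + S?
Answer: 125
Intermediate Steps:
p(O, S) = 3 + S + S**2 (p(O, S) = 3 + (S*S + S) = 3 + (S**2 + S) = 3 + (S + S**2) = 3 + S + S**2)
I = 5 (I = sqrt(2 + (3 + 4 + 4**2)) = sqrt(2 + (3 + 4 + 16)) = sqrt(2 + 23) = sqrt(25) = 5)
I**3 = 5**3 = 125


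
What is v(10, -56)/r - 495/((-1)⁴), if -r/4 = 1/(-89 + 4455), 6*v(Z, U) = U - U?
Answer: -495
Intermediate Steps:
v(Z, U) = 0 (v(Z, U) = (U - U)/6 = (⅙)*0 = 0)
r = -2/2183 (r = -4/(-89 + 4455) = -4/4366 = -4*1/4366 = -2/2183 ≈ -0.00091617)
v(10, -56)/r - 495/((-1)⁴) = 0/(-2/2183) - 495/((-1)⁴) = 0*(-2183/2) - 495/1 = 0 - 495*1 = 0 - 495 = -495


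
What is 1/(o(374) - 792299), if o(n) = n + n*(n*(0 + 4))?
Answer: -1/232421 ≈ -4.3025e-6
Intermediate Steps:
o(n) = n + 4*n² (o(n) = n + n*(n*4) = n + n*(4*n) = n + 4*n²)
1/(o(374) - 792299) = 1/(374*(1 + 4*374) - 792299) = 1/(374*(1 + 1496) - 792299) = 1/(374*1497 - 792299) = 1/(559878 - 792299) = 1/(-232421) = -1/232421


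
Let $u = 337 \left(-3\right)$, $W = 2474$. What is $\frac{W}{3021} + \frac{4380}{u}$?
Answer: $- \frac{3576922}{1018077} \approx -3.5134$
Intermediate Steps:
$u = -1011$
$\frac{W}{3021} + \frac{4380}{u} = \frac{2474}{3021} + \frac{4380}{-1011} = 2474 \cdot \frac{1}{3021} + 4380 \left(- \frac{1}{1011}\right) = \frac{2474}{3021} - \frac{1460}{337} = - \frac{3576922}{1018077}$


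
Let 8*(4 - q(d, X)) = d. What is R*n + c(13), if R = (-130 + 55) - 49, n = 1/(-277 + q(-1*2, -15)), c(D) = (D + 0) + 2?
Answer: 16861/1091 ≈ 15.455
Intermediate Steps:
c(D) = 2 + D (c(D) = D + 2 = 2 + D)
q(d, X) = 4 - d/8
n = -4/1091 (n = 1/(-277 + (4 - (-1)*2/8)) = 1/(-277 + (4 - 1/8*(-2))) = 1/(-277 + (4 + 1/4)) = 1/(-277 + 17/4) = 1/(-1091/4) = -4/1091 ≈ -0.0036664)
R = -124 (R = -75 - 49 = -124)
R*n + c(13) = -124*(-4/1091) + (2 + 13) = 496/1091 + 15 = 16861/1091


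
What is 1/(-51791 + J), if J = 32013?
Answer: -1/19778 ≈ -5.0561e-5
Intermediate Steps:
1/(-51791 + J) = 1/(-51791 + 32013) = 1/(-19778) = -1/19778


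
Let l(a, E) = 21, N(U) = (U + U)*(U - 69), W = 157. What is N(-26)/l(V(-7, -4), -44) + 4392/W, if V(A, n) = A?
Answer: 867812/3297 ≈ 263.21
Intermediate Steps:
N(U) = 2*U*(-69 + U) (N(U) = (2*U)*(-69 + U) = 2*U*(-69 + U))
N(-26)/l(V(-7, -4), -44) + 4392/W = (2*(-26)*(-69 - 26))/21 + 4392/157 = (2*(-26)*(-95))*(1/21) + 4392*(1/157) = 4940*(1/21) + 4392/157 = 4940/21 + 4392/157 = 867812/3297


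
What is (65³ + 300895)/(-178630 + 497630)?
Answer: 1308/725 ≈ 1.8041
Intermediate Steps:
(65³ + 300895)/(-178630 + 497630) = (274625 + 300895)/319000 = 575520*(1/319000) = 1308/725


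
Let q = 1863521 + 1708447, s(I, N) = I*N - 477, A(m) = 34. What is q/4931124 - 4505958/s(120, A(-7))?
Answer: -616849106558/493523327 ≈ -1249.9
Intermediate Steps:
s(I, N) = -477 + I*N
q = 3571968
q/4931124 - 4505958/s(120, A(-7)) = 3571968/4931124 - 4505958/(-477 + 120*34) = 3571968*(1/4931124) - 4505958/(-477 + 4080) = 297664/410927 - 4505958/3603 = 297664/410927 - 4505958*1/3603 = 297664/410927 - 1501986/1201 = -616849106558/493523327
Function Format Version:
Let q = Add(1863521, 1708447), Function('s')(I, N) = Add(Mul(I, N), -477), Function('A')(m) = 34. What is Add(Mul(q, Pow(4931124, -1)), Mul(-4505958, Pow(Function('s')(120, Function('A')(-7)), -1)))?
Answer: Rational(-616849106558, 493523327) ≈ -1249.9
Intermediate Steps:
Function('s')(I, N) = Add(-477, Mul(I, N))
q = 3571968
Add(Mul(q, Pow(4931124, -1)), Mul(-4505958, Pow(Function('s')(120, Function('A')(-7)), -1))) = Add(Mul(3571968, Pow(4931124, -1)), Mul(-4505958, Pow(Add(-477, Mul(120, 34)), -1))) = Add(Mul(3571968, Rational(1, 4931124)), Mul(-4505958, Pow(Add(-477, 4080), -1))) = Add(Rational(297664, 410927), Mul(-4505958, Pow(3603, -1))) = Add(Rational(297664, 410927), Mul(-4505958, Rational(1, 3603))) = Add(Rational(297664, 410927), Rational(-1501986, 1201)) = Rational(-616849106558, 493523327)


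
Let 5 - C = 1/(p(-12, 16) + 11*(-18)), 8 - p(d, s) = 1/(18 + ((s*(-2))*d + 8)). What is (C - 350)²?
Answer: 722289006439225/6068565801 ≈ 1.1902e+5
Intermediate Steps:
p(d, s) = 8 - 1/(26 - 2*d*s) (p(d, s) = 8 - 1/(18 + ((s*(-2))*d + 8)) = 8 - 1/(18 + ((-2*s)*d + 8)) = 8 - 1/(18 + (-2*d*s + 8)) = 8 - 1/(18 + (8 - 2*d*s)) = 8 - 1/(26 - 2*d*s))
C = 389915/77901 (C = 5 - 1/((-207 + 16*(-12)*16)/(2*(-13 - 12*16)) + 11*(-18)) = 5 - 1/((-207 - 3072)/(2*(-13 - 192)) - 198) = 5 - 1/((½)*(-3279)/(-205) - 198) = 5 - 1/((½)*(-1/205)*(-3279) - 198) = 5 - 1/(3279/410 - 198) = 5 - 1/(-77901/410) = 5 - 1*(-410/77901) = 5 + 410/77901 = 389915/77901 ≈ 5.0053)
(C - 350)² = (389915/77901 - 350)² = (-26875435/77901)² = 722289006439225/6068565801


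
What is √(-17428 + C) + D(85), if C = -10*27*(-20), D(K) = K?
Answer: 85 + 2*I*√3007 ≈ 85.0 + 109.67*I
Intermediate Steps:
C = 5400 (C = -270*(-20) = 5400)
√(-17428 + C) + D(85) = √(-17428 + 5400) + 85 = √(-12028) + 85 = 2*I*√3007 + 85 = 85 + 2*I*√3007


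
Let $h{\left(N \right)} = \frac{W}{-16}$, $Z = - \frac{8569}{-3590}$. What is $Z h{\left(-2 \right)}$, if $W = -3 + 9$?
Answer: $- \frac{25707}{28720} \approx -0.89509$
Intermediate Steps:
$W = 6$
$Z = \frac{8569}{3590}$ ($Z = \left(-8569\right) \left(- \frac{1}{3590}\right) = \frac{8569}{3590} \approx 2.3869$)
$h{\left(N \right)} = - \frac{3}{8}$ ($h{\left(N \right)} = \frac{6}{-16} = 6 \left(- \frac{1}{16}\right) = - \frac{3}{8}$)
$Z h{\left(-2 \right)} = \frac{8569}{3590} \left(- \frac{3}{8}\right) = - \frac{25707}{28720}$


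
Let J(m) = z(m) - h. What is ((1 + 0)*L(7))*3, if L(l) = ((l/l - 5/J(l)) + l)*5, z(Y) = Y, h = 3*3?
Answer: 315/2 ≈ 157.50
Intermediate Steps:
h = 9
J(m) = -9 + m (J(m) = m - 1*9 = m - 9 = -9 + m)
L(l) = 5 - 25/(-9 + l) + 5*l (L(l) = ((l/l - 5/(-9 + l)) + l)*5 = ((1 - 5/(-9 + l)) + l)*5 = (1 + l - 5/(-9 + l))*5 = 5 - 25/(-9 + l) + 5*l)
((1 + 0)*L(7))*3 = ((1 + 0)*(5*(-5 + (1 + 7)*(-9 + 7))/(-9 + 7)))*3 = (1*(5*(-5 + 8*(-2))/(-2)))*3 = (1*(5*(-½)*(-5 - 16)))*3 = (1*(5*(-½)*(-21)))*3 = (1*(105/2))*3 = (105/2)*3 = 315/2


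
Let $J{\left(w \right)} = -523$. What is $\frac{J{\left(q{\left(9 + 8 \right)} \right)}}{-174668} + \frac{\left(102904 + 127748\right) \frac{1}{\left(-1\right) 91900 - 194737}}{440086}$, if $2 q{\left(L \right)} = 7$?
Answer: $\frac{2535904279825}{847441644993476} \approx 0.0029924$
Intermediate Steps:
$q{\left(L \right)} = \frac{7}{2}$ ($q{\left(L \right)} = \frac{1}{2} \cdot 7 = \frac{7}{2}$)
$\frac{J{\left(q{\left(9 + 8 \right)} \right)}}{-174668} + \frac{\left(102904 + 127748\right) \frac{1}{\left(-1\right) 91900 - 194737}}{440086} = - \frac{523}{-174668} + \frac{\left(102904 + 127748\right) \frac{1}{\left(-1\right) 91900 - 194737}}{440086} = \left(-523\right) \left(- \frac{1}{174668}\right) + \frac{230652}{-91900 - 194737} \cdot \frac{1}{440086} = \frac{523}{174668} + \frac{230652}{-286637} \cdot \frac{1}{440086} = \frac{523}{174668} + 230652 \left(- \frac{1}{286637}\right) \frac{1}{440086} = \frac{523}{174668} - \frac{115326}{63072465391} = \frac{2535904279825}{847441644993476}$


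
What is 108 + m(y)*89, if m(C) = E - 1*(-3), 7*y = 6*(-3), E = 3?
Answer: 642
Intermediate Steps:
y = -18/7 (y = (6*(-3))/7 = (⅐)*(-18) = -18/7 ≈ -2.5714)
m(C) = 6 (m(C) = 3 - 1*(-3) = 3 + 3 = 6)
108 + m(y)*89 = 108 + 6*89 = 108 + 534 = 642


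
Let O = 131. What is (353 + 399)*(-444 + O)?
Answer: -235376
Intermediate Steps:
(353 + 399)*(-444 + O) = (353 + 399)*(-444 + 131) = 752*(-313) = -235376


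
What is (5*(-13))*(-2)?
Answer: 130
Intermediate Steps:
(5*(-13))*(-2) = -65*(-2) = 130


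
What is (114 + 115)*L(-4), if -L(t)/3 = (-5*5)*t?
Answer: -68700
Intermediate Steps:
L(t) = 75*t (L(t) = -3*(-5*5)*t = -(-75)*t = 75*t)
(114 + 115)*L(-4) = (114 + 115)*(75*(-4)) = 229*(-300) = -68700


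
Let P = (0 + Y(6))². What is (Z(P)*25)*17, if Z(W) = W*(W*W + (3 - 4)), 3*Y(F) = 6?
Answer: 25500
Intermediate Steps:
Y(F) = 2 (Y(F) = (⅓)*6 = 2)
P = 4 (P = (0 + 2)² = 2² = 4)
Z(W) = W*(-1 + W²) (Z(W) = W*(W² - 1) = W*(-1 + W²))
(Z(P)*25)*17 = ((4³ - 1*4)*25)*17 = ((64 - 4)*25)*17 = (60*25)*17 = 1500*17 = 25500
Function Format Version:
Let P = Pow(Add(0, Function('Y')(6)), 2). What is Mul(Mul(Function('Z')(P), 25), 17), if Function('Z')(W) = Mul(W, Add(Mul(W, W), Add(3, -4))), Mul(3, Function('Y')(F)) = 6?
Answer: 25500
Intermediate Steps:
Function('Y')(F) = 2 (Function('Y')(F) = Mul(Rational(1, 3), 6) = 2)
P = 4 (P = Pow(Add(0, 2), 2) = Pow(2, 2) = 4)
Function('Z')(W) = Mul(W, Add(-1, Pow(W, 2))) (Function('Z')(W) = Mul(W, Add(Pow(W, 2), -1)) = Mul(W, Add(-1, Pow(W, 2))))
Mul(Mul(Function('Z')(P), 25), 17) = Mul(Mul(Add(Pow(4, 3), Mul(-1, 4)), 25), 17) = Mul(Mul(Add(64, -4), 25), 17) = Mul(Mul(60, 25), 17) = Mul(1500, 17) = 25500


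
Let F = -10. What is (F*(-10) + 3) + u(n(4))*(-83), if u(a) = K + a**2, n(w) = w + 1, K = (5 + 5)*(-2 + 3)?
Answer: -2802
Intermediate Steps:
K = 10 (K = 10*1 = 10)
n(w) = 1 + w
u(a) = 10 + a**2
(F*(-10) + 3) + u(n(4))*(-83) = (-10*(-10) + 3) + (10 + (1 + 4)**2)*(-83) = (100 + 3) + (10 + 5**2)*(-83) = 103 + (10 + 25)*(-83) = 103 + 35*(-83) = 103 - 2905 = -2802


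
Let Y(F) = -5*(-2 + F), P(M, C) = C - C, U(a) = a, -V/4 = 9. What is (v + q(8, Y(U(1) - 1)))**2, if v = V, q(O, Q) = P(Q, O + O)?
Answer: 1296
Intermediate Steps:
V = -36 (V = -4*9 = -36)
P(M, C) = 0
Y(F) = 10 - 5*F
q(O, Q) = 0
v = -36
(v + q(8, Y(U(1) - 1)))**2 = (-36 + 0)**2 = (-36)**2 = 1296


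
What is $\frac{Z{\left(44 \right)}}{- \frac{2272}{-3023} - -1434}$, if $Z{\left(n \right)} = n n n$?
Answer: $\frac{128755616}{2168627} \approx 59.372$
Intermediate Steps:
$Z{\left(n \right)} = n^{3}$ ($Z{\left(n \right)} = n^{2} n = n^{3}$)
$\frac{Z{\left(44 \right)}}{- \frac{2272}{-3023} - -1434} = \frac{44^{3}}{- \frac{2272}{-3023} - -1434} = \frac{85184}{\left(-2272\right) \left(- \frac{1}{3023}\right) + 1434} = \frac{85184}{\frac{2272}{3023} + 1434} = \frac{85184}{\frac{4337254}{3023}} = 85184 \cdot \frac{3023}{4337254} = \frac{128755616}{2168627}$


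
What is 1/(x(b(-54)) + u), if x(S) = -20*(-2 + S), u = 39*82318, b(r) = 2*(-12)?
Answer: 1/3210922 ≈ 3.1144e-7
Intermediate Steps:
b(r) = -24
u = 3210402
x(S) = 40 - 20*S
1/(x(b(-54)) + u) = 1/((40 - 20*(-24)) + 3210402) = 1/((40 + 480) + 3210402) = 1/(520 + 3210402) = 1/3210922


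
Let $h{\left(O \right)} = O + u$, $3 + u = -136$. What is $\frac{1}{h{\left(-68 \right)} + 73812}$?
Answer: $\frac{1}{73605} \approx 1.3586 \cdot 10^{-5}$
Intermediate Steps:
$u = -139$ ($u = -3 - 136 = -139$)
$h{\left(O \right)} = -139 + O$ ($h{\left(O \right)} = O - 139 = -139 + O$)
$\frac{1}{h{\left(-68 \right)} + 73812} = \frac{1}{\left(-139 - 68\right) + 73812} = \frac{1}{-207 + 73812} = \frac{1}{73605}$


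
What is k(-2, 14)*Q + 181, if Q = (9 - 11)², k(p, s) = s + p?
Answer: 229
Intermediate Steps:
k(p, s) = p + s
Q = 4 (Q = (-2)² = 4)
k(-2, 14)*Q + 181 = (-2 + 14)*4 + 181 = 12*4 + 181 = 48 + 181 = 229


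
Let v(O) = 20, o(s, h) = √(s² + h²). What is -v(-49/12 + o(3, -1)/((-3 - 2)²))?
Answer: -20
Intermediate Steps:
o(s, h) = √(h² + s²)
-v(-49/12 + o(3, -1)/((-3 - 2)²)) = -1*20 = -20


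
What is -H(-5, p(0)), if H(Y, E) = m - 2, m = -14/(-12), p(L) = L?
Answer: 5/6 ≈ 0.83333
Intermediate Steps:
m = 7/6 (m = -14*(-1/12) = 7/6 ≈ 1.1667)
H(Y, E) = -5/6 (H(Y, E) = 7/6 - 2 = -5/6)
-H(-5, p(0)) = -1*(-5/6) = 5/6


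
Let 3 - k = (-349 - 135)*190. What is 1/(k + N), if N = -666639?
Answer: -1/574676 ≈ -1.7401e-6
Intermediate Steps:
k = 91963 (k = 3 - (-349 - 135)*190 = 3 - (-484)*190 = 3 - 1*(-91960) = 3 + 91960 = 91963)
1/(k + N) = 1/(91963 - 666639) = 1/(-574676) = -1/574676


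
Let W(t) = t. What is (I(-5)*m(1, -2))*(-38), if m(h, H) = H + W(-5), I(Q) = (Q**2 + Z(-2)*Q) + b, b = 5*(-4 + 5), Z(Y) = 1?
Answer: 6650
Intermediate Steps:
b = 5 (b = 5*1 = 5)
I(Q) = 5 + Q + Q**2 (I(Q) = (Q**2 + 1*Q) + 5 = (Q**2 + Q) + 5 = (Q + Q**2) + 5 = 5 + Q + Q**2)
m(h, H) = -5 + H (m(h, H) = H - 5 = -5 + H)
(I(-5)*m(1, -2))*(-38) = ((5 - 5 + (-5)**2)*(-5 - 2))*(-38) = ((5 - 5 + 25)*(-7))*(-38) = (25*(-7))*(-38) = -175*(-38) = 6650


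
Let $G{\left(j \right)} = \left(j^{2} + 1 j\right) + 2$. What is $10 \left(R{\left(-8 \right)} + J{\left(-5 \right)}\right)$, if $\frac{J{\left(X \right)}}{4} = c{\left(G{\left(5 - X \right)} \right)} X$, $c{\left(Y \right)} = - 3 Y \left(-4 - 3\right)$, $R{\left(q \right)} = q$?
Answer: $-470480$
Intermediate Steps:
$G{\left(j \right)} = 2 + j + j^{2}$ ($G{\left(j \right)} = \left(j^{2} + j\right) + 2 = \left(j + j^{2}\right) + 2 = 2 + j + j^{2}$)
$c{\left(Y \right)} = 21 Y$ ($c{\left(Y \right)} = - 3 Y \left(-4 - 3\right) = - 3 Y \left(-7\right) = 21 Y$)
$J{\left(X \right)} = 4 X \left(147 - 21 X + 21 \left(5 - X\right)^{2}\right)$ ($J{\left(X \right)} = 4 \cdot 21 \left(2 - \left(-5 + X\right) + \left(5 - X\right)^{2}\right) X = 4 \cdot 21 \left(7 + \left(5 - X\right)^{2} - X\right) X = 4 \left(147 - 21 X + 21 \left(5 - X\right)^{2}\right) X = 4 X \left(147 - 21 X + 21 \left(5 - X\right)^{2}\right)$)
$10 \left(R{\left(-8 \right)} + J{\left(-5 \right)}\right) = 10 \left(-8 + 84 \left(-5\right) \left(7 + \left(-5 - 5\right)^{2} - -5\right)\right) = 10 \left(-8 + 84 \left(-5\right) \left(7 + \left(-10\right)^{2} + 5\right)\right) = 10 \left(-8 + 84 \left(-5\right) \left(7 + 100 + 5\right)\right) = 10 \left(-8 + 84 \left(-5\right) 112\right) = 10 \left(-8 - 47040\right) = 10 \left(-47048\right) = -470480$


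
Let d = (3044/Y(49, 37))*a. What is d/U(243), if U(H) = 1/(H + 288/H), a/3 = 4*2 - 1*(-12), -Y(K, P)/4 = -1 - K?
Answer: 10034546/45 ≈ 2.2299e+5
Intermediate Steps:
Y(K, P) = 4 + 4*K (Y(K, P) = -4*(-1 - K) = 4 + 4*K)
a = 60 (a = 3*(4*2 - 1*(-12)) = 3*(8 + 12) = 3*20 = 60)
d = 4566/5 (d = (3044/(4 + 4*49))*60 = (3044/(4 + 196))*60 = (3044/200)*60 = (3044*(1/200))*60 = (761/50)*60 = 4566/5 ≈ 913.20)
d/U(243) = 4566/(5*((243/(288 + 243**2)))) = 4566/(5*((243/(288 + 59049)))) = 4566/(5*((243/59337))) = 4566/(5*((243*(1/59337)))) = 4566/(5*(27/6593)) = (4566/5)*(6593/27) = 10034546/45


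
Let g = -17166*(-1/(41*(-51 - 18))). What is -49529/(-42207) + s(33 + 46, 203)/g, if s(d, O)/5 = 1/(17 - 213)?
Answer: 55746373853/47335656984 ≈ 1.1777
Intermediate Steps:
s(d, O) = -5/196 (s(d, O) = 5/(17 - 213) = 5/(-196) = 5*(-1/196) = -5/196)
g = -5722/943 (g = -17166/((-69*(-41))) = -17166/2829 = -17166*1/2829 = -5722/943 ≈ -6.0679)
-49529/(-42207) + s(33 + 46, 203)/g = -49529/(-42207) - 5/(196*(-5722/943)) = -49529*(-1/42207) - 5/196*(-943/5722) = 49529/42207 + 4715/1121512 = 55746373853/47335656984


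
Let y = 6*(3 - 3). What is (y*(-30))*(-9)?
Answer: 0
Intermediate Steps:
y = 0 (y = 6*0 = 0)
(y*(-30))*(-9) = (0*(-30))*(-9) = 0*(-9) = 0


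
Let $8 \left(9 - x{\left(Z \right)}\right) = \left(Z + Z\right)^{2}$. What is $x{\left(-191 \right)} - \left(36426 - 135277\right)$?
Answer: $\frac{161239}{2} \approx 80620.0$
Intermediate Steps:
$x{\left(Z \right)} = 9 - \frac{Z^{2}}{2}$ ($x{\left(Z \right)} = 9 - \frac{\left(Z + Z\right)^{2}}{8} = 9 - \frac{\left(2 Z\right)^{2}}{8} = 9 - \frac{4 Z^{2}}{8} = 9 - \frac{Z^{2}}{2}$)
$x{\left(-191 \right)} - \left(36426 - 135277\right) = \left(9 - \frac{\left(-191\right)^{2}}{2}\right) - \left(36426 - 135277\right) = \left(9 - \frac{36481}{2}\right) - \left(36426 - 135277\right) = \left(9 - \frac{36481}{2}\right) - -98851 = - \frac{36463}{2} + 98851 = \frac{161239}{2}$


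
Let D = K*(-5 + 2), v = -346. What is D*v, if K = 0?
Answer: 0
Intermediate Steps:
D = 0 (D = 0*(-5 + 2) = 0*(-3) = 0)
D*v = 0*(-346) = 0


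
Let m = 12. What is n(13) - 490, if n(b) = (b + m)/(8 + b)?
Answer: -10265/21 ≈ -488.81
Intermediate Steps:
n(b) = (12 + b)/(8 + b) (n(b) = (b + 12)/(8 + b) = (12 + b)/(8 + b))
n(13) - 490 = (12 + 13)/(8 + 13) - 490 = 25/21 - 490 = -10265/21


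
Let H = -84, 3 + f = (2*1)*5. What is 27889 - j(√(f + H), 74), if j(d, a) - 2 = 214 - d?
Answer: 27673 + I*√77 ≈ 27673.0 + 8.775*I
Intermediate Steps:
f = 7 (f = -3 + (2*1)*5 = -3 + 2*5 = -3 + 10 = 7)
j(d, a) = 216 - d (j(d, a) = 2 + (214 - d) = 216 - d)
27889 - j(√(f + H), 74) = 27889 - (216 - √(7 - 84)) = 27889 - (216 - √(-77)) = 27889 - (216 - I*√77) = 27889 + (-216 + I*√77) = 27673 + I*√77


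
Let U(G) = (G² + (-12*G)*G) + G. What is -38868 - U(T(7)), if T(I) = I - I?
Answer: -38868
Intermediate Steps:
T(I) = 0
U(G) = G - 11*G² (U(G) = (G² - 12*G²) + G = -11*G² + G = G - 11*G²)
-38868 - U(T(7)) = -38868 - 0*(1 - 11*0) = -38868 - 0*(1 + 0) = -38868 - 0 = -38868 - 1*0 = -38868 + 0 = -38868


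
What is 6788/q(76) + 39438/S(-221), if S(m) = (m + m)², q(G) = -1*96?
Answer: -82646549/1172184 ≈ -70.506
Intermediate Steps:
q(G) = -96
S(m) = 4*m² (S(m) = (2*m)² = 4*m²)
6788/q(76) + 39438/S(-221) = 6788/(-96) + 39438/((4*(-221)²)) = 6788*(-1/96) + 39438/((4*48841)) = -1697/24 + 39438/195364 = -1697/24 + 39438*(1/195364) = -1697/24 + 19719/97682 = -82646549/1172184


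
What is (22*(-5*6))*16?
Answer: -10560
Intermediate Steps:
(22*(-5*6))*16 = (22*(-30))*16 = -660*16 = -10560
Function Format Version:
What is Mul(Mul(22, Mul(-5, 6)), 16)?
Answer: -10560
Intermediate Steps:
Mul(Mul(22, Mul(-5, 6)), 16) = Mul(Mul(22, -30), 16) = Mul(-660, 16) = -10560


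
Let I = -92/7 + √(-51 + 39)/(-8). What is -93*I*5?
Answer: 42780/7 + 465*I*√3/4 ≈ 6111.4 + 201.35*I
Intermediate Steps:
I = -92/7 - I*√3/4 (I = -92*⅐ + √(-12)*(-⅛) = -92/7 + (2*I*√3)*(-⅛) = -92/7 - I*√3/4 ≈ -13.143 - 0.43301*I)
-93*I*5 = -93*(-92/7 - I*√3/4)*5 = (8556/7 + 93*I*√3/4)*5 = 42780/7 + 465*I*√3/4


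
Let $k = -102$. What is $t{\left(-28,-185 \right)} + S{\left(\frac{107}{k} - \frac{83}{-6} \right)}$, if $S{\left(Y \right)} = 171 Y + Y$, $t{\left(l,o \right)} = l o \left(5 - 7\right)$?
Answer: $- \frac{416216}{51} \approx -8161.1$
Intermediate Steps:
$t{\left(l,o \right)} = - 2 l o$ ($t{\left(l,o \right)} = l o \left(-2\right) = - 2 l o$)
$S{\left(Y \right)} = 172 Y$
$t{\left(-28,-185 \right)} + S{\left(\frac{107}{k} - \frac{83}{-6} \right)} = \left(-2\right) \left(-28\right) \left(-185\right) + 172 \left(\frac{107}{-102} - \frac{83}{-6}\right) = -10360 + 172 \left(107 \left(- \frac{1}{102}\right) - - \frac{83}{6}\right) = -10360 + 172 \left(- \frac{107}{102} + \frac{83}{6}\right) = -10360 + 172 \cdot \frac{652}{51} = -10360 + \frac{112144}{51} = - \frac{416216}{51}$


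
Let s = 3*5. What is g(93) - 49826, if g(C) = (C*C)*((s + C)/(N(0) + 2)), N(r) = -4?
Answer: -516872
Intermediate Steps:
s = 15
g(C) = C²*(-15/2 - C/2) (g(C) = (C*C)*((15 + C)/(-4 + 2)) = C²*((15 + C)/(-2)) = C²*((15 + C)*(-½)) = C²*(-15/2 - C/2))
g(93) - 49826 = (½)*93²*(-15 - 1*93) - 49826 = (½)*8649*(-15 - 93) - 49826 = (½)*8649*(-108) - 49826 = -467046 - 49826 = -516872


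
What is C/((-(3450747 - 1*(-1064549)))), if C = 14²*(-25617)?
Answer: 1255233/1128824 ≈ 1.1120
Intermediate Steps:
C = -5020932 (C = 196*(-25617) = -5020932)
C/((-(3450747 - 1*(-1064549)))) = -5020932*(-1/(3450747 - 1*(-1064549))) = -5020932*(-1/(3450747 + 1064549)) = -5020932/((-1*4515296)) = -5020932/(-4515296) = -5020932*(-1/4515296) = 1255233/1128824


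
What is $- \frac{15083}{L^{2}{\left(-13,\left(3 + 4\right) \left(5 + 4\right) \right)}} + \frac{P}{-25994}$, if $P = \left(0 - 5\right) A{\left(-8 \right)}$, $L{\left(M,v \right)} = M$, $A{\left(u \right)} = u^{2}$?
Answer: $- \frac{196006711}{2196493} \approx -89.236$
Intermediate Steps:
$P = -320$ ($P = \left(0 - 5\right) \left(-8\right)^{2} = \left(0 - 5\right) 64 = \left(-5\right) 64 = -320$)
$- \frac{15083}{L^{2}{\left(-13,\left(3 + 4\right) \left(5 + 4\right) \right)}} + \frac{P}{-25994} = - \frac{15083}{\left(-13\right)^{2}} - \frac{320}{-25994} = - \frac{15083}{169} - - \frac{160}{12997} = \left(-15083\right) \frac{1}{169} + \frac{160}{12997} = - \frac{15083}{169} + \frac{160}{12997} = - \frac{196006711}{2196493}$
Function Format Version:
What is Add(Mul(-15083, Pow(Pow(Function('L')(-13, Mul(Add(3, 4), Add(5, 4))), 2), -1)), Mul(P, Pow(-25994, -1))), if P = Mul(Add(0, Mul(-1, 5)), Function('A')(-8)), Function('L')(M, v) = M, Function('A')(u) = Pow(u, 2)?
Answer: Rational(-196006711, 2196493) ≈ -89.236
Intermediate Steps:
P = -320 (P = Mul(Add(0, Mul(-1, 5)), Pow(-8, 2)) = Mul(Add(0, -5), 64) = Mul(-5, 64) = -320)
Add(Mul(-15083, Pow(Pow(Function('L')(-13, Mul(Add(3, 4), Add(5, 4))), 2), -1)), Mul(P, Pow(-25994, -1))) = Add(Mul(-15083, Pow(Pow(-13, 2), -1)), Mul(-320, Pow(-25994, -1))) = Add(Mul(-15083, Pow(169, -1)), Mul(-320, Rational(-1, 25994))) = Add(Mul(-15083, Rational(1, 169)), Rational(160, 12997)) = Add(Rational(-15083, 169), Rational(160, 12997)) = Rational(-196006711, 2196493)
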